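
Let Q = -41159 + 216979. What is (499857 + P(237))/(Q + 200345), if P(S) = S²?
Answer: 556026/376165 ≈ 1.4781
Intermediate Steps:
Q = 175820
(499857 + P(237))/(Q + 200345) = (499857 + 237²)/(175820 + 200345) = (499857 + 56169)/376165 = 556026*(1/376165) = 556026/376165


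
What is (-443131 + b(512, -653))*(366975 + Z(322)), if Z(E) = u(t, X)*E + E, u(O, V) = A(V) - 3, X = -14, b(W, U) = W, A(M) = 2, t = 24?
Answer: -162430107525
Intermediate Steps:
u(O, V) = -1 (u(O, V) = 2 - 3 = -1)
Z(E) = 0 (Z(E) = -E + E = 0)
(-443131 + b(512, -653))*(366975 + Z(322)) = (-443131 + 512)*(366975 + 0) = -442619*366975 = -162430107525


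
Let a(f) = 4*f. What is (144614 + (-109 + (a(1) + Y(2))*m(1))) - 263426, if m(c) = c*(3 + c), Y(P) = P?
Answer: -118897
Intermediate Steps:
(144614 + (-109 + (a(1) + Y(2))*m(1))) - 263426 = (144614 + (-109 + (4*1 + 2)*(1*(3 + 1)))) - 263426 = (144614 + (-109 + (4 + 2)*(1*4))) - 263426 = (144614 + (-109 + 6*4)) - 263426 = (144614 + (-109 + 24)) - 263426 = (144614 - 85) - 263426 = 144529 - 263426 = -118897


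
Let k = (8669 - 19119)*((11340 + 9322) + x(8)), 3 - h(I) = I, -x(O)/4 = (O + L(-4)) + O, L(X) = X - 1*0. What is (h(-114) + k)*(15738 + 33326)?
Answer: -10569179602712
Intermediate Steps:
L(X) = X (L(X) = X + 0 = X)
x(O) = 16 - 8*O (x(O) = -4*((O - 4) + O) = -4*((-4 + O) + O) = -4*(-4 + 2*O) = 16 - 8*O)
h(I) = 3 - I
k = -215416300 (k = (8669 - 19119)*((11340 + 9322) + (16 - 8*8)) = -10450*(20662 + (16 - 64)) = -10450*(20662 - 48) = -10450*20614 = -215416300)
(h(-114) + k)*(15738 + 33326) = ((3 - 1*(-114)) - 215416300)*(15738 + 33326) = ((3 + 114) - 215416300)*49064 = (117 - 215416300)*49064 = -215416183*49064 = -10569179602712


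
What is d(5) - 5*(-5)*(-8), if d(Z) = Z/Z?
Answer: -199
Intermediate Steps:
d(Z) = 1
d(5) - 5*(-5)*(-8) = 1 - 5*(-5)*(-8) = 1 + 25*(-8) = 1 - 200 = -199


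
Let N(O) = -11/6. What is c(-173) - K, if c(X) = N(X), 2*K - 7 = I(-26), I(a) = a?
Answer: 23/3 ≈ 7.6667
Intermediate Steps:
N(O) = -11/6 (N(O) = -11*⅙ = -11/6)
K = -19/2 (K = 7/2 + (½)*(-26) = 7/2 - 13 = -19/2 ≈ -9.5000)
c(X) = -11/6
c(-173) - K = -11/6 - 1*(-19/2) = -11/6 + 19/2 = 23/3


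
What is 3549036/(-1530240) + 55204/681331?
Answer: -194466073163/86883329120 ≈ -2.2382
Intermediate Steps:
3549036/(-1530240) + 55204/681331 = 3549036*(-1/1530240) + 55204*(1/681331) = -295753/127520 + 55204/681331 = -194466073163/86883329120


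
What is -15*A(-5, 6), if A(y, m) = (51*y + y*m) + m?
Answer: 4185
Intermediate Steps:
A(y, m) = m + 51*y + m*y (A(y, m) = (51*y + m*y) + m = m + 51*y + m*y)
-15*A(-5, 6) = -15*(6 + 51*(-5) + 6*(-5)) = -15*(6 - 255 - 30) = -15*(-279) = 4185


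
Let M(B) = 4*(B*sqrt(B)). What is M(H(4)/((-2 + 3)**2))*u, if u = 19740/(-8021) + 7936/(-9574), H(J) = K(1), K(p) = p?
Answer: -505290832/38396527 ≈ -13.160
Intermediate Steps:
H(J) = 1
M(B) = 4*B**(3/2)
u = -126322708/38396527 (u = 19740*(-1/8021) + 7936*(-1/9574) = -19740/8021 - 3968/4787 = -126322708/38396527 ≈ -3.2900)
M(H(4)/((-2 + 3)**2))*u = (4*(1/(-2 + 3)**2)**(3/2))*(-126322708/38396527) = (4*(1/1**2)**(3/2))*(-126322708/38396527) = (4*(1/1)**(3/2))*(-126322708/38396527) = (4*(1*1)**(3/2))*(-126322708/38396527) = (4*1**(3/2))*(-126322708/38396527) = (4*1)*(-126322708/38396527) = 4*(-126322708/38396527) = -505290832/38396527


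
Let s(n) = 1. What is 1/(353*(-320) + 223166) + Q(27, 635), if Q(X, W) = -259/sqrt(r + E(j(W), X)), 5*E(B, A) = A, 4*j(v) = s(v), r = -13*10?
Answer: 1/110206 + 37*I*sqrt(3115)/89 ≈ 9.0739e-6 + 23.203*I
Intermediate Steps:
r = -130
j(v) = 1/4 (j(v) = (1/4)*1 = 1/4)
E(B, A) = A/5
Q(X, W) = -259/sqrt(-130 + X/5)
1/(353*(-320) + 223166) + Q(27, 635) = 1/(353*(-320) + 223166) - 259*sqrt(5)/sqrt(-650 + 27) = 1/(-112960 + 223166) - 259*sqrt(5)/sqrt(-623) = 1/110206 - 259*sqrt(5)*(-I*sqrt(623)/623) = 1/110206 + 37*I*sqrt(3115)/89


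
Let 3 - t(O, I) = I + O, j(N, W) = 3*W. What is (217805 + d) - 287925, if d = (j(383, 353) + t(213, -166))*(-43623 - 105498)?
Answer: -151427935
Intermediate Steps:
t(O, I) = 3 - I - O (t(O, I) = 3 - (I + O) = 3 + (-I - O) = 3 - I - O)
d = -151357815 (d = (3*353 + (3 - 1*(-166) - 1*213))*(-43623 - 105498) = (1059 + (3 + 166 - 213))*(-149121) = (1059 - 44)*(-149121) = 1015*(-149121) = -151357815)
(217805 + d) - 287925 = (217805 - 151357815) - 287925 = -151140010 - 287925 = -151427935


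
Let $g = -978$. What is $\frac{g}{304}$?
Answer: $- \frac{489}{152} \approx -3.2171$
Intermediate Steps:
$\frac{g}{304} = - \frac{978}{304} = \left(-978\right) \frac{1}{304} = - \frac{489}{152}$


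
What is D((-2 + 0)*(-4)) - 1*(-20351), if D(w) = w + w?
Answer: 20367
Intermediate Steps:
D(w) = 2*w
D((-2 + 0)*(-4)) - 1*(-20351) = 2*((-2 + 0)*(-4)) - 1*(-20351) = 2*(-2*(-4)) + 20351 = 2*8 + 20351 = 16 + 20351 = 20367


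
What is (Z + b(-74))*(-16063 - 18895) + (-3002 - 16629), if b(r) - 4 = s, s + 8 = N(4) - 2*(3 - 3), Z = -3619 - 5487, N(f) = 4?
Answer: 318307917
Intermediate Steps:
Z = -9106
s = -4 (s = -8 + (4 - 2*(3 - 3)) = -8 + (4 - 2*0) = -8 + (4 - 1*0) = -8 + (4 + 0) = -8 + 4 = -4)
b(r) = 0 (b(r) = 4 - 4 = 0)
(Z + b(-74))*(-16063 - 18895) + (-3002 - 16629) = (-9106 + 0)*(-16063 - 18895) + (-3002 - 16629) = -9106*(-34958) - 19631 = 318327548 - 19631 = 318307917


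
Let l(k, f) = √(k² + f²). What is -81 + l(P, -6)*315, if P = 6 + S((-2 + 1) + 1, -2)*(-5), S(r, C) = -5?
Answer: -81 + 315*√997 ≈ 9865.2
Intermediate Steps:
P = 31 (P = 6 - 5*(-5) = 6 + 25 = 31)
l(k, f) = √(f² + k²)
-81 + l(P, -6)*315 = -81 + √((-6)² + 31²)*315 = -81 + √(36 + 961)*315 = -81 + √997*315 = -81 + 315*√997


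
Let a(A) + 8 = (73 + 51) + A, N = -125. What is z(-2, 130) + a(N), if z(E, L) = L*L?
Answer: 16891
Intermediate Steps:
z(E, L) = L²
a(A) = 116 + A (a(A) = -8 + ((73 + 51) + A) = -8 + (124 + A) = 116 + A)
z(-2, 130) + a(N) = 130² + (116 - 125) = 16900 - 9 = 16891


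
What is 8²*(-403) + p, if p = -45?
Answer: -25837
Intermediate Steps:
8²*(-403) + p = 8²*(-403) - 45 = 64*(-403) - 45 = -25792 - 45 = -25837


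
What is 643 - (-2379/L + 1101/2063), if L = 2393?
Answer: 3176609221/4936759 ≈ 643.46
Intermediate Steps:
643 - (-2379/L + 1101/2063) = 643 - (-2379/2393 + 1101/2063) = 643 - 1*(-2273184/4936759) = 643 + 2273184/4936759 = 3176609221/4936759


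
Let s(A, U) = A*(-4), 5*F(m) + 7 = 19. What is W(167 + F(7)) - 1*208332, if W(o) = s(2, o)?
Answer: -208340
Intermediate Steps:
F(m) = 12/5 (F(m) = -7/5 + (⅕)*19 = -7/5 + 19/5 = 12/5)
s(A, U) = -4*A
W(o) = -8 (W(o) = -4*2 = -8)
W(167 + F(7)) - 1*208332 = -8 - 1*208332 = -8 - 208332 = -208340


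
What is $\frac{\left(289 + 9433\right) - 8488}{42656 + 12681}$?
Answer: $\frac{1234}{55337} \approx 0.0223$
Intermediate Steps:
$\frac{\left(289 + 9433\right) - 8488}{42656 + 12681} = \frac{9722 - 8488}{55337} = 1234 \cdot \frac{1}{55337} = \frac{1234}{55337}$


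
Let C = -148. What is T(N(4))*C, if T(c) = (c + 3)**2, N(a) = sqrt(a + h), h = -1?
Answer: -1776 - 888*sqrt(3) ≈ -3314.1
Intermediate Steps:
N(a) = sqrt(-1 + a) (N(a) = sqrt(a - 1) = sqrt(-1 + a))
T(c) = (3 + c)**2
T(N(4))*C = (3 + sqrt(-1 + 4))**2*(-148) = (3 + sqrt(3))**2*(-148) = -148*(3 + sqrt(3))**2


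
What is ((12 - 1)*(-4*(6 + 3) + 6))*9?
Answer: -2970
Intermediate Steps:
((12 - 1)*(-4*(6 + 3) + 6))*9 = (11*(-4*9 + 6))*9 = (11*(-36 + 6))*9 = (11*(-30))*9 = -330*9 = -2970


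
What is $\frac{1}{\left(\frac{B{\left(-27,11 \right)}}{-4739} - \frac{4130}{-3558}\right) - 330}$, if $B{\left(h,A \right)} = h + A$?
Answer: $- \frac{8430681}{2772310231} \approx -0.003041$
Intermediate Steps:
$B{\left(h,A \right)} = A + h$
$\frac{1}{\left(\frac{B{\left(-27,11 \right)}}{-4739} - \frac{4130}{-3558}\right) - 330} = \frac{1}{\left(\frac{11 - 27}{-4739} - \frac{4130}{-3558}\right) - 330} = \frac{1}{\left(\left(-16\right) \left(- \frac{1}{4739}\right) - - \frac{2065}{1779}\right) - 330} = \frac{1}{\left(\frac{16}{4739} + \frac{2065}{1779}\right) - 330} = \frac{1}{\frac{9814499}{8430681} - 330} = \frac{1}{- \frac{2772310231}{8430681}} = - \frac{8430681}{2772310231}$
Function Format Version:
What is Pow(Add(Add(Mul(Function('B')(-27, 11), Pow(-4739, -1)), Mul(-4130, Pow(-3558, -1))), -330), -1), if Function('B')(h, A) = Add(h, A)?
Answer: Rational(-8430681, 2772310231) ≈ -0.0030410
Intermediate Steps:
Function('B')(h, A) = Add(A, h)
Pow(Add(Add(Mul(Function('B')(-27, 11), Pow(-4739, -1)), Mul(-4130, Pow(-3558, -1))), -330), -1) = Pow(Add(Add(Mul(Add(11, -27), Pow(-4739, -1)), Mul(-4130, Pow(-3558, -1))), -330), -1) = Pow(Add(Add(Mul(-16, Rational(-1, 4739)), Mul(-4130, Rational(-1, 3558))), -330), -1) = Pow(Add(Add(Rational(16, 4739), Rational(2065, 1779)), -330), -1) = Pow(Add(Rational(9814499, 8430681), -330), -1) = Pow(Rational(-2772310231, 8430681), -1) = Rational(-8430681, 2772310231)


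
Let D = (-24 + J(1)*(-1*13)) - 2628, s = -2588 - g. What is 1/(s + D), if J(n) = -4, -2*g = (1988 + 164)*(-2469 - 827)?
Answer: -1/3551684 ≈ -2.8156e-7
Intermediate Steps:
g = 3546496 (g = -(1988 + 164)*(-2469 - 827)/2 = -1076*(-3296) = -1/2*(-7092992) = 3546496)
s = -3549084 (s = -2588 - 1*3546496 = -2588 - 3546496 = -3549084)
D = -2600 (D = (-24 - (-4)*13) - 2628 = (-24 - 4*(-13)) - 2628 = (-24 + 52) - 2628 = 28 - 2628 = -2600)
1/(s + D) = 1/(-3549084 - 2600) = 1/(-3551684) = -1/3551684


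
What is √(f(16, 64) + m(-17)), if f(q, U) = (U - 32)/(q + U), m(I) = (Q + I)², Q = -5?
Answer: √12110/5 ≈ 22.009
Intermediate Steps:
m(I) = (-5 + I)²
f(q, U) = (-32 + U)/(U + q)
√(f(16, 64) + m(-17)) = √((-32 + 64)/(64 + 16) + (-5 - 17)²) = √(32/80 + (-22)²) = √((1/80)*32 + 484) = √(⅖ + 484) = √(2422/5) = √12110/5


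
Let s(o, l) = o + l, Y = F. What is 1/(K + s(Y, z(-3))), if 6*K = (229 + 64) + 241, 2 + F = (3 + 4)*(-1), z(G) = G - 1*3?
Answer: 1/74 ≈ 0.013514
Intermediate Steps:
z(G) = -3 + G (z(G) = G - 3 = -3 + G)
F = -9 (F = -2 + (3 + 4)*(-1) = -2 + 7*(-1) = -2 - 7 = -9)
Y = -9
K = 89 (K = ((229 + 64) + 241)/6 = (293 + 241)/6 = (1/6)*534 = 89)
s(o, l) = l + o
1/(K + s(Y, z(-3))) = 1/(89 + ((-3 - 3) - 9)) = 1/(89 + (-6 - 9)) = 1/(89 - 15) = 1/74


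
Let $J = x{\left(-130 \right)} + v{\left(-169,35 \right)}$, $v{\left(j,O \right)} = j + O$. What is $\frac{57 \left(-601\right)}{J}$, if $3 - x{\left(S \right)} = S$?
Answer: $34257$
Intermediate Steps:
$v{\left(j,O \right)} = O + j$
$x{\left(S \right)} = 3 - S$
$J = -1$ ($J = \left(3 - -130\right) + \left(35 - 169\right) = \left(3 + 130\right) - 134 = 133 - 134 = -1$)
$\frac{57 \left(-601\right)}{J} = \frac{57 \left(-601\right)}{-1} = \left(-34257\right) \left(-1\right) = 34257$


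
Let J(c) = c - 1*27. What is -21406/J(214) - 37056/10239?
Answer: -6851682/58021 ≈ -118.09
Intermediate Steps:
J(c) = -27 + c (J(c) = c - 27 = -27 + c)
-21406/J(214) - 37056/10239 = -21406/(-27 + 214) - 37056/10239 = -21406/187 - 37056*1/10239 = -21406*1/187 - 12352/3413 = -1946/17 - 12352/3413 = -6851682/58021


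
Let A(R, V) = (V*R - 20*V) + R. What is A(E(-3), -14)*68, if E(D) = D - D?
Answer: 19040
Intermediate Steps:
E(D) = 0
A(R, V) = R - 20*V + R*V (A(R, V) = (R*V - 20*V) + R = (-20*V + R*V) + R = R - 20*V + R*V)
A(E(-3), -14)*68 = (0 - 20*(-14) + 0*(-14))*68 = (0 + 280 + 0)*68 = 280*68 = 19040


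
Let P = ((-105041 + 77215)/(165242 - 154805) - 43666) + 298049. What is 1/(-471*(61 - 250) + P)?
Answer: 10437/3584058848 ≈ 2.9121e-6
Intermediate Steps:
P = 2654967545/10437 (P = (-27826/10437 - 43666) + 298049 = -455769868/10437 + 298049 = 2654967545/10437 ≈ 2.5438e+5)
1/(-471*(61 - 250) + P) = 1/(-471*(61 - 250) + 2654967545/10437) = 1/(-471*(-189) + 2654967545/10437) = 1/(89019 + 2654967545/10437) = 1/(3584058848/10437) = 10437/3584058848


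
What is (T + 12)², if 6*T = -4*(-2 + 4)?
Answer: 1024/9 ≈ 113.78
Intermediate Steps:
T = -4/3 (T = (-4*(-2 + 4))/6 = (-4*2)/6 = (⅙)*(-8) = -4/3 ≈ -1.3333)
(T + 12)² = (-4/3 + 12)² = (32/3)² = 1024/9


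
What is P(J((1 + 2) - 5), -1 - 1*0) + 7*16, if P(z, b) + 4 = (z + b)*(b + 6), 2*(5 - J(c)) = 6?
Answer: 113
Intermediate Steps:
J(c) = 2 (J(c) = 5 - ½*6 = 5 - 3 = 2)
P(z, b) = -4 + (6 + b)*(b + z) (P(z, b) = -4 + (z + b)*(b + 6) = -4 + (b + z)*(6 + b) = -4 + (6 + b)*(b + z))
P(J((1 + 2) - 5), -1 - 1*0) + 7*16 = (-4 + (-1 - 1*0)² + 6*(-1 - 1*0) + 6*2 + (-1 - 1*0)*2) + 7*16 = (-4 + (-1 + 0)² + 6*(-1 + 0) + 12 + (-1 + 0)*2) + 112 = (-4 + (-1)² + 6*(-1) + 12 - 1*2) + 112 = (-4 + 1 - 6 + 12 - 2) + 112 = 1 + 112 = 113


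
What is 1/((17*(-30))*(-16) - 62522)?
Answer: -1/54362 ≈ -1.8395e-5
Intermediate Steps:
1/((17*(-30))*(-16) - 62522) = 1/(-510*(-16) - 62522) = 1/(8160 - 62522) = 1/(-54362) = -1/54362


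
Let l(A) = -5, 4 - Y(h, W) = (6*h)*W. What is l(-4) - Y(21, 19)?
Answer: 2385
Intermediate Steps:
Y(h, W) = 4 - 6*W*h (Y(h, W) = 4 - 6*h*W = 4 - 6*W*h)
l(-4) - Y(21, 19) = -5 - (4 - 6*19*21) = -5 - (4 - 2394) = -5 - 1*(-2390) = -5 + 2390 = 2385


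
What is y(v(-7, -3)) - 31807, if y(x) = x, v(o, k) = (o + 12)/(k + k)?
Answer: -190847/6 ≈ -31808.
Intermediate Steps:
v(o, k) = (12 + o)/(2*k) (v(o, k) = (12 + o)/((2*k)) = (12 + o)*(1/(2*k)) = (12 + o)/(2*k))
y(v(-7, -3)) - 31807 = (½)*(12 - 7)/(-3) - 31807 = (½)*(-⅓)*5 - 31807 = -⅚ - 31807 = -190847/6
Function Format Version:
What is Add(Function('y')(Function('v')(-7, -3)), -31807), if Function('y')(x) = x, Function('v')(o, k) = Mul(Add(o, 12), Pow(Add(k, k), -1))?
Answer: Rational(-190847, 6) ≈ -31808.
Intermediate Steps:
Function('v')(o, k) = Mul(Rational(1, 2), Pow(k, -1), Add(12, o)) (Function('v')(o, k) = Mul(Add(12, o), Pow(Mul(2, k), -1)) = Mul(Add(12, o), Mul(Rational(1, 2), Pow(k, -1))) = Mul(Rational(1, 2), Pow(k, -1), Add(12, o)))
Add(Function('y')(Function('v')(-7, -3)), -31807) = Add(Mul(Rational(1, 2), Pow(-3, -1), Add(12, -7)), -31807) = Add(Mul(Rational(1, 2), Rational(-1, 3), 5), -31807) = Add(Rational(-5, 6), -31807) = Rational(-190847, 6)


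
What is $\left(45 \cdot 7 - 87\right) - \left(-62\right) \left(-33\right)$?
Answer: $-1818$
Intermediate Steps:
$\left(45 \cdot 7 - 87\right) - \left(-62\right) \left(-33\right) = \left(315 - 87\right) - 2046 = 228 - 2046 = -1818$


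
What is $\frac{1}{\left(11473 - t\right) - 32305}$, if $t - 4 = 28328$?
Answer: $- \frac{1}{49164} \approx -2.034 \cdot 10^{-5}$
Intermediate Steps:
$t = 28332$ ($t = 4 + 28328 = 28332$)
$\frac{1}{\left(11473 - t\right) - 32305} = \frac{1}{\left(11473 - 28332\right) - 32305} = \frac{1}{-16859 - 32305} = \frac{1}{-49164} = - \frac{1}{49164}$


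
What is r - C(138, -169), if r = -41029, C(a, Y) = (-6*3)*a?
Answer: -38545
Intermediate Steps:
C(a, Y) = -18*a
r - C(138, -169) = -41029 - (-18)*138 = -41029 - 1*(-2484) = -41029 + 2484 = -38545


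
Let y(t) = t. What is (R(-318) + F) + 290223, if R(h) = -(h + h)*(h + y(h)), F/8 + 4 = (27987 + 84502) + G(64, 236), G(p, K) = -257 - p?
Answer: 783039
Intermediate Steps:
F = 897312 (F = -32 + 8*((27987 + 84502) + (-257 - 1*64)) = -32 + 8*(112489 + (-257 - 64)) = -32 + 8*(112489 - 321) = -32 + 8*112168 = -32 + 897344 = 897312)
R(h) = -4*h**2 (R(h) = -(h + h)*(h + h) = -2*h*2*h = -4*h**2)
(R(-318) + F) + 290223 = (-4*(-318)**2 + 897312) + 290223 = (-4*101124 + 897312) + 290223 = (-404496 + 897312) + 290223 = 492816 + 290223 = 783039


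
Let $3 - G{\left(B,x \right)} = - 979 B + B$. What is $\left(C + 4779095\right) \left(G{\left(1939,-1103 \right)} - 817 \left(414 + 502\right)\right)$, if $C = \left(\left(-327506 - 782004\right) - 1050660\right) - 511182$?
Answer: $2419632054939$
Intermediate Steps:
$G{\left(B,x \right)} = 3 + 978 B$ ($G{\left(B,x \right)} = 3 - \left(- 979 B + B\right) = 3 - - 978 B = 3 + 978 B$)
$C = -2671352$ ($C = \left(\left(-327506 - 782004\right) - 1050660\right) - 511182 = \left(-1109510 - 1050660\right) - 511182 = -2160170 - 511182 = -2671352$)
$\left(C + 4779095\right) \left(G{\left(1939,-1103 \right)} - 817 \left(414 + 502\right)\right) = \left(-2671352 + 4779095\right) \left(\left(3 + 978 \cdot 1939\right) - 817 \left(414 + 502\right)\right) = 2107743 \left(\left(3 + 1896342\right) - 748372\right) = 2107743 \left(1896345 - 748372\right) = 2107743 \cdot 1147973 = 2419632054939$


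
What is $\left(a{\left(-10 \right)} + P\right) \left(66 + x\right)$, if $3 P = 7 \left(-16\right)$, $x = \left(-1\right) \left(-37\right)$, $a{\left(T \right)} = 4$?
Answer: $- \frac{10300}{3} \approx -3433.3$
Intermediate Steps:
$x = 37$
$P = - \frac{112}{3}$ ($P = \frac{7 \left(-16\right)}{3} = \frac{1}{3} \left(-112\right) = - \frac{112}{3} \approx -37.333$)
$\left(a{\left(-10 \right)} + P\right) \left(66 + x\right) = \left(4 - \frac{112}{3}\right) \left(66 + 37\right) = \left(- \frac{100}{3}\right) 103 = - \frac{10300}{3}$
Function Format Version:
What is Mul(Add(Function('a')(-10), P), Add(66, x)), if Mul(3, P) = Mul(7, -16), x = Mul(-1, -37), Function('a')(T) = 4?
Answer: Rational(-10300, 3) ≈ -3433.3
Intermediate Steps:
x = 37
P = Rational(-112, 3) (P = Mul(Rational(1, 3), Mul(7, -16)) = Mul(Rational(1, 3), -112) = Rational(-112, 3) ≈ -37.333)
Mul(Add(Function('a')(-10), P), Add(66, x)) = Mul(Add(4, Rational(-112, 3)), Add(66, 37)) = Mul(Rational(-100, 3), 103) = Rational(-10300, 3)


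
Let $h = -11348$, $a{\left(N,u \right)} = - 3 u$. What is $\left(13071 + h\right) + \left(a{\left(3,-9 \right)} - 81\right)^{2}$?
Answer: $4639$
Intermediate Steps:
$\left(13071 + h\right) + \left(a{\left(3,-9 \right)} - 81\right)^{2} = \left(13071 - 11348\right) + \left(\left(-3\right) \left(-9\right) - 81\right)^{2} = 1723 + \left(27 - 81\right)^{2} = 1723 + \left(-54\right)^{2} = 1723 + 2916 = 4639$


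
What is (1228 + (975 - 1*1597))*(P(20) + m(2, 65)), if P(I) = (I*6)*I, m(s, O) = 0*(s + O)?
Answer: 1454400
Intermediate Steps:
m(s, O) = 0 (m(s, O) = 0*(O + s) = 0)
P(I) = 6*I² (P(I) = (6*I)*I = 6*I²)
(1228 + (975 - 1*1597))*(P(20) + m(2, 65)) = (1228 + (975 - 1*1597))*(6*20² + 0) = (1228 + (975 - 1597))*(6*400 + 0) = (1228 - 622)*(2400 + 0) = 606*2400 = 1454400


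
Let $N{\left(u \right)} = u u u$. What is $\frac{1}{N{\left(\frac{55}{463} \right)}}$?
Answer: $\frac{99252847}{166375} \approx 596.56$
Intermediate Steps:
$N{\left(u \right)} = u^{3}$ ($N{\left(u \right)} = u^{2} u = u^{3}$)
$\frac{1}{N{\left(\frac{55}{463} \right)}} = \frac{1}{\left(\frac{55}{463}\right)^{3}} = \frac{1}{\frac{166375}{99252847}} = \frac{99252847}{166375}$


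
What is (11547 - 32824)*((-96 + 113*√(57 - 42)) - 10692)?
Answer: 229536276 - 2404301*√15 ≈ 2.2022e+8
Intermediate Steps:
(11547 - 32824)*((-96 + 113*√(57 - 42)) - 10692) = -21277*((-96 + 113*√15) - 10692) = -21277*(-10788 + 113*√15) = 229536276 - 2404301*√15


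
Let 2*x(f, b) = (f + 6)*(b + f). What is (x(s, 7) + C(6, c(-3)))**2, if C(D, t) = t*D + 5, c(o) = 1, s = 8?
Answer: 13456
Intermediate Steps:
x(f, b) = (6 + f)*(b + f)/2 (x(f, b) = ((f + 6)*(b + f))/2 = ((6 + f)*(b + f))/2 = (6 + f)*(b + f)/2)
C(D, t) = 5 + D*t (C(D, t) = D*t + 5 = 5 + D*t)
(x(s, 7) + C(6, c(-3)))**2 = (((1/2)*8**2 + 3*7 + 3*8 + (1/2)*7*8) + (5 + 6*1))**2 = (((1/2)*64 + 21 + 24 + 28) + (5 + 6))**2 = ((32 + 21 + 24 + 28) + 11)**2 = (105 + 11)**2 = 116**2 = 13456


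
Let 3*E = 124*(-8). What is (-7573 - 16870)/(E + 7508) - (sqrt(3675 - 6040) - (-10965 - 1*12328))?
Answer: -501618205/21532 - I*sqrt(2365) ≈ -23296.0 - 48.631*I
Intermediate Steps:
E = -992/3 (E = (124*(-8))/3 = (1/3)*(-992) = -992/3 ≈ -330.67)
(-7573 - 16870)/(E + 7508) - (sqrt(3675 - 6040) - (-10965 - 1*12328)) = (-7573 - 16870)/(-992/3 + 7508) - (sqrt(3675 - 6040) - (-10965 - 1*12328)) = -24443/21532/3 - (sqrt(-2365) - (-10965 - 12328)) = -24443*3/21532 - (I*sqrt(2365) - 1*(-23293)) = -73329/21532 - (I*sqrt(2365) + 23293) = -73329/21532 - (23293 + I*sqrt(2365)) = -73329/21532 + (-23293 - I*sqrt(2365)) = -501618205/21532 - I*sqrt(2365)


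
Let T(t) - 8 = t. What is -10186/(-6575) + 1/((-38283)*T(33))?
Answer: 15987969583/10320139725 ≈ 1.5492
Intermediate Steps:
T(t) = 8 + t
-10186/(-6575) + 1/((-38283)*T(33)) = -10186/(-6575) + 1/((-38283)*(8 + 33)) = -10186*(-1/6575) - 1/38283/41 = 10186/6575 - 1/38283*1/41 = 10186/6575 - 1/1569603 = 15987969583/10320139725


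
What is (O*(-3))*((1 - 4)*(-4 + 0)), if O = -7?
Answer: 252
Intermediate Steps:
(O*(-3))*((1 - 4)*(-4 + 0)) = (-7*(-3))*((1 - 4)*(-4 + 0)) = 21*(-3*(-4)) = 21*12 = 252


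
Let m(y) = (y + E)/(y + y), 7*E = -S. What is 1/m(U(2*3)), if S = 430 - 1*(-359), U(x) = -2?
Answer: 28/803 ≈ 0.034869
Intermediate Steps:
S = 789 (S = 430 + 359 = 789)
E = -789/7 (E = (-1*789)/7 = (⅐)*(-789) = -789/7 ≈ -112.71)
m(y) = (-789/7 + y)/(2*y) (m(y) = (y - 789/7)/(y + y) = (-789/7 + y)/((2*y)) = (-789/7 + y)*(1/(2*y)) = (-789/7 + y)/(2*y))
1/m(U(2*3)) = 1/((1/14)*(-789 + 7*(-2))/(-2)) = 1/((1/14)*(-½)*(-789 - 14)) = 1/((1/14)*(-½)*(-803)) = 1/(803/28) = 28/803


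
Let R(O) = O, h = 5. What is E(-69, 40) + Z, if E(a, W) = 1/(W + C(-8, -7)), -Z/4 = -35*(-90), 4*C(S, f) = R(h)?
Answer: -2078996/165 ≈ -12600.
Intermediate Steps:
C(S, f) = 5/4 (C(S, f) = (¼)*5 = 5/4)
Z = -12600 (Z = -(-140)*(-90) = -4*3150 = -12600)
E(a, W) = 1/(5/4 + W) (E(a, W) = 1/(W + 5/4) = 1/(5/4 + W))
E(-69, 40) + Z = 4/(5 + 4*40) - 12600 = 4/(5 + 160) - 12600 = 4/165 - 12600 = -2078996/165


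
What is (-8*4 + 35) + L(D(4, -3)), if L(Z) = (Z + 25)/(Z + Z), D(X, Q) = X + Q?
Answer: 16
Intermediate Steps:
D(X, Q) = Q + X
L(Z) = (25 + Z)/(2*Z) (L(Z) = (25 + Z)/((2*Z)) = (25 + Z)*(1/(2*Z)) = (25 + Z)/(2*Z))
(-8*4 + 35) + L(D(4, -3)) = (-8*4 + 35) + (25 + (-3 + 4))/(2*(-3 + 4)) = (-32 + 35) + (1/2)*(25 + 1)/1 = 3 + (1/2)*1*26 = 3 + 13 = 16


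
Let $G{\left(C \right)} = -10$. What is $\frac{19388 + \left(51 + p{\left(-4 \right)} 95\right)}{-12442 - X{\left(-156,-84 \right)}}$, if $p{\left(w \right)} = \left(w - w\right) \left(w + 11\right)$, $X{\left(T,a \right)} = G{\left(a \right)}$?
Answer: $- \frac{2777}{1776} \approx -1.5636$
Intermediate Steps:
$X{\left(T,a \right)} = -10$
$p{\left(w \right)} = 0$ ($p{\left(w \right)} = 0 \left(11 + w\right) = 0$)
$\frac{19388 + \left(51 + p{\left(-4 \right)} 95\right)}{-12442 - X{\left(-156,-84 \right)}} = \frac{19388 + \left(51 + 0 \cdot 95\right)}{-12442 - -10} = \frac{19388 + \left(51 + 0\right)}{-12442 + 10} = \frac{19388 + 51}{-12432} = 19439 \left(- \frac{1}{12432}\right) = - \frac{2777}{1776}$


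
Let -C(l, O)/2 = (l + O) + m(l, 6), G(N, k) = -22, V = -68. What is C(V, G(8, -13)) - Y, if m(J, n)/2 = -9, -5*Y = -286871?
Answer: -285791/5 ≈ -57158.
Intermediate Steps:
Y = 286871/5 (Y = -1/5*(-286871) = 286871/5 ≈ 57374.)
m(J, n) = -18 (m(J, n) = 2*(-9) = -18)
C(l, O) = 36 - 2*O - 2*l (C(l, O) = -2*((l + O) - 18) = -2*((O + l) - 18) = -2*(-18 + O + l) = 36 - 2*O - 2*l)
C(V, G(8, -13)) - Y = (36 - 2*(-22) - 2*(-68)) - 1*286871/5 = (36 + 44 + 136) - 286871/5 = 216 - 286871/5 = -285791/5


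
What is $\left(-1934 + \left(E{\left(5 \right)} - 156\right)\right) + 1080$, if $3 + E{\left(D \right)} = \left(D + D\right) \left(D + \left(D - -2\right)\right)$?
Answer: $-893$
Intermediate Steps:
$E{\left(D \right)} = -3 + 2 D \left(2 + 2 D\right)$ ($E{\left(D \right)} = -3 + \left(D + D\right) \left(D + \left(D - -2\right)\right) = -3 + 2 D \left(D + \left(D + 2\right)\right) = -3 + 2 D \left(D + \left(2 + D\right)\right) = -3 + 2 D \left(2 + 2 D\right)$)
$\left(-1934 + \left(E{\left(5 \right)} - 156\right)\right) + 1080 = \left(-1934 + \left(\left(-3 + 4 \cdot 5 + 4 \cdot 5^{2}\right) - 156\right)\right) + 1080 = \left(-1934 + \left(\left(-3 + 20 + 4 \cdot 25\right) - 156\right)\right) + 1080 = \left(-1934 + \left(\left(-3 + 20 + 100\right) - 156\right)\right) + 1080 = \left(-1934 + \left(117 - 156\right)\right) + 1080 = \left(-1934 - 39\right) + 1080 = -1973 + 1080 = -893$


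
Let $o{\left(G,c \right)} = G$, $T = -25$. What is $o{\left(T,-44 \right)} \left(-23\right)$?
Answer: $575$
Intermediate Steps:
$o{\left(T,-44 \right)} \left(-23\right) = \left(-25\right) \left(-23\right) = 575$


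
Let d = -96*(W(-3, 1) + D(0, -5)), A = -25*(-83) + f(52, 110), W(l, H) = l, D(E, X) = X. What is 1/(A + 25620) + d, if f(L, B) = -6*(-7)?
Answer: 21302017/27737 ≈ 768.00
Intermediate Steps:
f(L, B) = 42
A = 2117 (A = -25*(-83) + 42 = 2075 + 42 = 2117)
d = 768 (d = -96*(-3 - 5) = -96*(-8) = 768)
1/(A + 25620) + d = 1/(2117 + 25620) + 768 = 1/27737 + 768 = 21302017/27737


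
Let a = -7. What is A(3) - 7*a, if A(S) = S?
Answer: 52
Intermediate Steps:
A(3) - 7*a = 3 - 7*(-7) = 3 + 49 = 52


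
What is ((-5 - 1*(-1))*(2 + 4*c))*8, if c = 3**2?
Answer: -1216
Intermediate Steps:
c = 9
((-5 - 1*(-1))*(2 + 4*c))*8 = ((-5 - 1*(-1))*(2 + 4*9))*8 = ((-5 + 1)*(2 + 36))*8 = -4*38*8 = -152*8 = -1216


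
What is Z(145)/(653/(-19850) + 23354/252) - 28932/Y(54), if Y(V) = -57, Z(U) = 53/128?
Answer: 71507007980501/140877352576 ≈ 507.58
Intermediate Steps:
Z(U) = 53/128 (Z(U) = 53*(1/128) = 53/128)
Z(145)/(653/(-19850) + 23354/252) - 28932/Y(54) = 53/(128*(653/(-19850) + 23354/252)) - 28932/(-57) = 53/(128*(653*(-1/19850) + 23354*(1/252))) - 28932*(-1/57) = 53/(128*(-653/19850 + 11677/126)) + 9644/19 = 53/(128*(57926543/625275)) + 9644/19 = (53/128)*(625275/57926543) + 9644/19 = 33139575/7414597504 + 9644/19 = 71507007980501/140877352576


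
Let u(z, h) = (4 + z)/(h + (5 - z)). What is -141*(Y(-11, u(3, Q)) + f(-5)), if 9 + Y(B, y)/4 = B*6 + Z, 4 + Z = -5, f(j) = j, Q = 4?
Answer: 48081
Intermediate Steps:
Z = -9 (Z = -4 - 5 = -9)
u(z, h) = (4 + z)/(5 + h - z)
Y(B, y) = -72 + 24*B (Y(B, y) = -36 + 4*(B*6 - 9) = -36 + 4*(6*B - 9) = -36 + 4*(-9 + 6*B) = -36 + (-36 + 24*B) = -72 + 24*B)
-141*(Y(-11, u(3, Q)) + f(-5)) = -141*((-72 + 24*(-11)) - 5) = -141*((-72 - 264) - 5) = -141*(-336 - 5) = -141*(-341) = 48081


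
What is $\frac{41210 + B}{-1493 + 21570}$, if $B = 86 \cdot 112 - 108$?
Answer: $\frac{50734}{20077} \approx 2.527$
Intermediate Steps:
$B = 9524$ ($B = 9632 - 108 = 9524$)
$\frac{41210 + B}{-1493 + 21570} = \frac{41210 + 9524}{-1493 + 21570} = \frac{50734}{20077}$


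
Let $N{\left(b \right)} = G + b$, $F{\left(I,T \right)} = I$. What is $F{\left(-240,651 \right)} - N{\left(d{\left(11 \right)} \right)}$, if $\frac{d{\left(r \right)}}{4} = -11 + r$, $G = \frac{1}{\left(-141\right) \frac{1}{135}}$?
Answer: $- \frac{11235}{47} \approx -239.04$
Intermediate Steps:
$G = - \frac{45}{47}$ ($G = \frac{1}{\left(-141\right) \frac{1}{135}} = \frac{1}{- \frac{47}{45}} = - \frac{45}{47} \approx -0.95745$)
$d{\left(r \right)} = -44 + 4 r$ ($d{\left(r \right)} = 4 \left(-11 + r\right) = -44 + 4 r$)
$N{\left(b \right)} = - \frac{45}{47} + b$
$F{\left(-240,651 \right)} - N{\left(d{\left(11 \right)} \right)} = -240 - \left(- \frac{45}{47} + \left(-44 + 4 \cdot 11\right)\right) = -240 - \left(- \frac{45}{47} + \left(-44 + 44\right)\right) = -240 - \left(- \frac{45}{47} + 0\right) = -240 - - \frac{45}{47} = -240 + \frac{45}{47} = - \frac{11235}{47}$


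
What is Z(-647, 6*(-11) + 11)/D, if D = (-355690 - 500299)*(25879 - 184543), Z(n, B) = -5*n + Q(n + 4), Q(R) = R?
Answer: 108/5658943279 ≈ 1.9085e-8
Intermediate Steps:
Z(n, B) = 4 - 4*n (Z(n, B) = -5*n + (n + 4) = -5*n + (4 + n) = 4 - 4*n)
D = 135814638696 (D = -855989*(-158664) = 135814638696)
Z(-647, 6*(-11) + 11)/D = (4 - 4*(-647))/135814638696 = (4 + 2588)*(1/135814638696) = 2592*(1/135814638696) = 108/5658943279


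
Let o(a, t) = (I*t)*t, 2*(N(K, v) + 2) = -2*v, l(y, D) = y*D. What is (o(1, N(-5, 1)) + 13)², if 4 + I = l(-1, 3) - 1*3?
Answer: 5929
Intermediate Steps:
l(y, D) = D*y
N(K, v) = -2 - v (N(K, v) = -2 + (-2*v)/2 = -2 - v)
I = -10 (I = -4 + (3*(-1) - 1*3) = -4 + (-3 - 3) = -4 - 6 = -10)
o(a, t) = -10*t² (o(a, t) = (-10*t)*t = -10*t²)
(o(1, N(-5, 1)) + 13)² = (-10*(-2 - 1*1)² + 13)² = (-10*(-2 - 1)² + 13)² = (-10*(-3)² + 13)² = (-10*9 + 13)² = (-90 + 13)² = (-77)² = 5929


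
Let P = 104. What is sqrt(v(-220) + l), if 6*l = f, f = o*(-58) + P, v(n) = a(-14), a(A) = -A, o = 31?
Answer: I*sqrt(2415)/3 ≈ 16.381*I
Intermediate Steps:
v(n) = 14 (v(n) = -1*(-14) = 14)
f = -1694 (f = 31*(-58) + 104 = -1798 + 104 = -1694)
l = -847/3 (l = (1/6)*(-1694) = -847/3 ≈ -282.33)
sqrt(v(-220) + l) = sqrt(14 - 847/3) = sqrt(-805/3) = I*sqrt(2415)/3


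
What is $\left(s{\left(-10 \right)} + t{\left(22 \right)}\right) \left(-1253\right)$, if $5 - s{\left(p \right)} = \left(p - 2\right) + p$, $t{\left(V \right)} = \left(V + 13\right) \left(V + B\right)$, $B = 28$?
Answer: $-2226581$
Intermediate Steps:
$t{\left(V \right)} = \left(13 + V\right) \left(28 + V\right)$ ($t{\left(V \right)} = \left(V + 13\right) \left(V + 28\right) = \left(13 + V\right) \left(28 + V\right)$)
$s{\left(p \right)} = 7 - 2 p$ ($s{\left(p \right)} = 5 - \left(\left(p - 2\right) + p\right) = 5 - \left(\left(-2 + p\right) + p\right) = 5 - \left(-2 + 2 p\right) = 7 - 2 p$)
$\left(s{\left(-10 \right)} + t{\left(22 \right)}\right) \left(-1253\right) = \left(\left(7 - -20\right) + \left(364 + 22^{2} + 41 \cdot 22\right)\right) \left(-1253\right) = \left(\left(7 + 20\right) + \left(364 + 484 + 902\right)\right) \left(-1253\right) = \left(27 + 1750\right) \left(-1253\right) = 1777 \left(-1253\right) = -2226581$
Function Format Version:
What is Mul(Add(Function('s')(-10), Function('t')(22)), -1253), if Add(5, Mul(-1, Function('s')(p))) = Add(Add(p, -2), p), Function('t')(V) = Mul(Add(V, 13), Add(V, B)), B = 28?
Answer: -2226581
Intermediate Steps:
Function('t')(V) = Mul(Add(13, V), Add(28, V)) (Function('t')(V) = Mul(Add(V, 13), Add(V, 28)) = Mul(Add(13, V), Add(28, V)))
Function('s')(p) = Add(7, Mul(-2, p)) (Function('s')(p) = Add(5, Mul(-1, Add(Add(p, -2), p))) = Add(5, Mul(-1, Add(Add(-2, p), p))) = Add(5, Mul(-1, Add(-2, Mul(2, p)))) = Add(5, Add(2, Mul(-2, p))) = Add(7, Mul(-2, p)))
Mul(Add(Function('s')(-10), Function('t')(22)), -1253) = Mul(Add(Add(7, Mul(-2, -10)), Add(364, Pow(22, 2), Mul(41, 22))), -1253) = Mul(Add(Add(7, 20), Add(364, 484, 902)), -1253) = Mul(Add(27, 1750), -1253) = Mul(1777, -1253) = -2226581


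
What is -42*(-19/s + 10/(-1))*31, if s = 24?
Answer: 56203/4 ≈ 14051.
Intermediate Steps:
-42*(-19/s + 10/(-1))*31 = -42*(-19/24 + 10/(-1))*31 = -42*(-19*1/24 + 10*(-1))*31 = -42*(-19/24 - 10)*31 = -42*(-259/24)*31 = (1813/4)*31 = 56203/4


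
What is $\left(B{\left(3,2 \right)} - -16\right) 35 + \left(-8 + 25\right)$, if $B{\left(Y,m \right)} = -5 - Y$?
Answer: $297$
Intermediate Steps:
$\left(B{\left(3,2 \right)} - -16\right) 35 + \left(-8 + 25\right) = \left(\left(-5 - 3\right) - -16\right) 35 + \left(-8 + 25\right) = \left(\left(-5 - 3\right) + 16\right) 35 + 17 = \left(-8 + 16\right) 35 + 17 = 8 \cdot 35 + 17 = 280 + 17 = 297$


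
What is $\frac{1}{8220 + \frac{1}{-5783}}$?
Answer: $\frac{5783}{47536259} \approx 0.00012165$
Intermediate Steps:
$\frac{1}{8220 + \frac{1}{-5783}} = \frac{1}{8220 - \frac{1}{5783}} = \frac{1}{\frac{47536259}{5783}} = \frac{5783}{47536259}$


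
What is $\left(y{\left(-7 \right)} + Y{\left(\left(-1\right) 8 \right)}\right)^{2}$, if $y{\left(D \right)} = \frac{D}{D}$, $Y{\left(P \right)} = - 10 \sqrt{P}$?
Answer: $\left(1 - 20 i \sqrt{2}\right)^{2} \approx -799.0 - 56.569 i$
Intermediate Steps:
$y{\left(D \right)} = 1$
$\left(y{\left(-7 \right)} + Y{\left(\left(-1\right) 8 \right)}\right)^{2} = \left(1 - 10 \sqrt{\left(-1\right) 8}\right)^{2} = \left(1 - 10 \sqrt{-8}\right)^{2} = \left(1 - 10 \cdot 2 i \sqrt{2}\right)^{2} = \left(1 - 20 i \sqrt{2}\right)^{2}$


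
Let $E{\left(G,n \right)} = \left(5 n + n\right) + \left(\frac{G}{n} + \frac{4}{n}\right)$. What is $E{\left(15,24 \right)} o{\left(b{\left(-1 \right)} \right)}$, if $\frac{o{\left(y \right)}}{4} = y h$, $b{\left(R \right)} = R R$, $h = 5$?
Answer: $\frac{17375}{6} \approx 2895.8$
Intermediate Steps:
$b{\left(R \right)} = R^{2}$
$o{\left(y \right)} = 20 y$ ($o{\left(y \right)} = 4 y 5 = 4 \cdot 5 y = 20 y$)
$E{\left(G,n \right)} = \frac{4}{n} + 6 n + \frac{G}{n}$ ($E{\left(G,n \right)} = 6 n + \left(\frac{4}{n} + \frac{G}{n}\right) = \frac{4}{n} + 6 n + \frac{G}{n}$)
$E{\left(15,24 \right)} o{\left(b{\left(-1 \right)} \right)} = \frac{4 + 15 + 6 \cdot 24^{2}}{24} \cdot 20 \left(-1\right)^{2} = \frac{4 + 15 + 6 \cdot 576}{24} \cdot 20 \cdot 1 = \frac{4 + 15 + 3456}{24} \cdot 20 = \frac{1}{24} \cdot 3475 \cdot 20 = \frac{3475}{24} \cdot 20 = \frac{17375}{6}$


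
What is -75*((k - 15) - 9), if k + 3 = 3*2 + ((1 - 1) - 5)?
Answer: 1950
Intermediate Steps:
k = -2 (k = -3 + (3*2 + ((1 - 1) - 5)) = -3 + (6 + (0 - 5)) = -3 + (6 - 5) = -3 + 1 = -2)
-75*((k - 15) - 9) = -75*((-2 - 15) - 9) = -75*(-17 - 9) = -75*(-26) = 1950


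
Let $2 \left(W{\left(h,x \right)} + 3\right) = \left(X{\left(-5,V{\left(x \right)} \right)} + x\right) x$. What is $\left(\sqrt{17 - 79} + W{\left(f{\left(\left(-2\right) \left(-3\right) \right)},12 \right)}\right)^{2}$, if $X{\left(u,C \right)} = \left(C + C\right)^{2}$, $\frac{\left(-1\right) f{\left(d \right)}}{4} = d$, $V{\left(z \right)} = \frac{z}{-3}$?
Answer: $\left(453 + i \sqrt{62}\right)^{2} \approx 2.0515 \cdot 10^{5} + 7133.8 i$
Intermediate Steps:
$V{\left(z \right)} = - \frac{z}{3}$ ($V{\left(z \right)} = z \left(- \frac{1}{3}\right) = - \frac{z}{3}$)
$f{\left(d \right)} = - 4 d$
$X{\left(u,C \right)} = 4 C^{2}$ ($X{\left(u,C \right)} = \left(2 C\right)^{2} = 4 C^{2}$)
$W{\left(h,x \right)} = -3 + \frac{x \left(x + \frac{4 x^{2}}{9}\right)}{2}$ ($W{\left(h,x \right)} = -3 + \frac{\left(4 \left(- \frac{x}{3}\right)^{2} + x\right) x}{2} = -3 + \frac{\left(4 \frac{x^{2}}{9} + x\right) x}{2} = -3 + \frac{\left(\frac{4 x^{2}}{9} + x\right) x}{2} = -3 + \frac{\left(x + \frac{4 x^{2}}{9}\right) x}{2} = -3 + \frac{x \left(x + \frac{4 x^{2}}{9}\right)}{2}$)
$\left(\sqrt{17 - 79} + W{\left(f{\left(\left(-2\right) \left(-3\right) \right)},12 \right)}\right)^{2} = \left(\sqrt{17 - 79} + \left(-3 + \frac{12^{2}}{2} + \frac{2 \cdot 12^{3}}{9}\right)\right)^{2} = \left(\sqrt{-62} + \left(-3 + \frac{1}{2} \cdot 144 + \frac{2}{9} \cdot 1728\right)\right)^{2} = \left(i \sqrt{62} + \left(-3 + 72 + 384\right)\right)^{2} = \left(i \sqrt{62} + 453\right)^{2} = \left(453 + i \sqrt{62}\right)^{2}$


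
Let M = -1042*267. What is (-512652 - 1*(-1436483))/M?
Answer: -923831/278214 ≈ -3.3206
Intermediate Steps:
M = -278214
(-512652 - 1*(-1436483))/M = (-512652 - 1*(-1436483))/(-278214) = (-512652 + 1436483)*(-1/278214) = 923831*(-1/278214) = -923831/278214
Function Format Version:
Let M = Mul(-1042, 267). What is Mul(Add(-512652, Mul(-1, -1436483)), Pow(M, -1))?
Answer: Rational(-923831, 278214) ≈ -3.3206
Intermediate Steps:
M = -278214
Mul(Add(-512652, Mul(-1, -1436483)), Pow(M, -1)) = Mul(Add(-512652, Mul(-1, -1436483)), Pow(-278214, -1)) = Mul(Add(-512652, 1436483), Rational(-1, 278214)) = Mul(923831, Rational(-1, 278214)) = Rational(-923831, 278214)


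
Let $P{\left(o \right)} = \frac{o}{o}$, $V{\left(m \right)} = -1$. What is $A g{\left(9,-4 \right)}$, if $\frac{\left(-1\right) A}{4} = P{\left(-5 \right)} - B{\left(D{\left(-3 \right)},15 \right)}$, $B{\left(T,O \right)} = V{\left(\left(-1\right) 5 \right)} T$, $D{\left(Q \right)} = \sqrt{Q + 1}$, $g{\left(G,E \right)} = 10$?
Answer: $-40 - 40 i \sqrt{2} \approx -40.0 - 56.569 i$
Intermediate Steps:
$D{\left(Q \right)} = \sqrt{1 + Q}$
$P{\left(o \right)} = 1$
$B{\left(T,O \right)} = - T$
$A = -4 - 4 i \sqrt{2}$ ($A = - 4 \left(1 - - \sqrt{1 - 3}\right) = - 4 \left(1 - - \sqrt{-2}\right) = - 4 \left(1 - - i \sqrt{2}\right) = - 4 \left(1 + i \sqrt{2}\right) = -4 - 4 i \sqrt{2} \approx -4.0 - 5.6569 i$)
$A g{\left(9,-4 \right)} = \left(-4 - 4 i \sqrt{2}\right) 10 = -40 - 40 i \sqrt{2}$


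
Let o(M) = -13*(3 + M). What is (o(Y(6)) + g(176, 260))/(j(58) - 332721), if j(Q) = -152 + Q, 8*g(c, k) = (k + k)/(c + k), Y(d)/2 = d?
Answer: 16991/29021468 ≈ 0.00058546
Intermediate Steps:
Y(d) = 2*d
o(M) = -39 - 13*M
g(c, k) = k/(4*(c + k)) (g(c, k) = ((k + k)/(c + k))/8 = ((2*k)/(c + k))/8 = (2*k/(c + k))/8 = k/(4*(c + k)))
(o(Y(6)) + g(176, 260))/(j(58) - 332721) = ((-39 - 26*6) + (1/4)*260/(176 + 260))/((-152 + 58) - 332721) = ((-39 - 13*12) + (1/4)*260/436)/(-94 - 332721) = ((-39 - 156) + (1/4)*260*(1/436))/(-332815) = (-195 + 65/436)*(-1/332815) = -84955/436*(-1/332815) = 16991/29021468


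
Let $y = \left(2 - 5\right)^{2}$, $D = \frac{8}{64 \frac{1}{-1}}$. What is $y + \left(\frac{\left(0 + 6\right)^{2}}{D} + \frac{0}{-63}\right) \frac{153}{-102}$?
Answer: $441$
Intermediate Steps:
$D = - \frac{1}{8}$ ($D = \frac{8}{64 \left(-1\right)} = \frac{8}{-64} = 8 \left(- \frac{1}{64}\right) = - \frac{1}{8} \approx -0.125$)
$y = 9$ ($y = \left(-3\right)^{2} = 9$)
$y + \left(\frac{\left(0 + 6\right)^{2}}{D} + \frac{0}{-63}\right) \frac{153}{-102} = 9 + \left(\frac{\left(0 + 6\right)^{2}}{- \frac{1}{8}} + \frac{0}{-63}\right) \frac{153}{-102} = 9 + \left(6^{2} \left(-8\right) + 0 \left(- \frac{1}{63}\right)\right) 153 \left(- \frac{1}{102}\right) = 9 + \left(36 \left(-8\right) + 0\right) \left(- \frac{3}{2}\right) = 9 + \left(-288 + 0\right) \left(- \frac{3}{2}\right) = 9 - -432 = 9 + 432 = 441$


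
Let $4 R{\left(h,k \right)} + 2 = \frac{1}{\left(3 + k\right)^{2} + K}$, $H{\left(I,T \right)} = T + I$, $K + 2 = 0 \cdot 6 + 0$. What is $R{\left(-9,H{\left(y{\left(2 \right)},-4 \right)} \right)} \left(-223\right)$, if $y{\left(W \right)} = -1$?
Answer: $\frac{669}{8} \approx 83.625$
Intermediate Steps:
$K = -2$ ($K = -2 + \left(0 \cdot 6 + 0\right) = -2 + \left(0 + 0\right) = -2 + 0 = -2$)
$H{\left(I,T \right)} = I + T$
$R{\left(h,k \right)} = - \frac{1}{2} + \frac{1}{4 \left(-2 + \left(3 + k\right)^{2}\right)}$ ($R{\left(h,k \right)} = - \frac{1}{2} + \frac{1}{4 \left(\left(3 + k\right)^{2} - 2\right)} = - \frac{1}{2} + \frac{1}{4 \left(-2 + \left(3 + k\right)^{2}\right)}$)
$R{\left(-9,H{\left(y{\left(2 \right)},-4 \right)} \right)} \left(-223\right) = \frac{5 - 2 \left(3 - 5\right)^{2}}{4 \left(-2 + \left(3 - 5\right)^{2}\right)} \left(-223\right) = \frac{5 - 2 \left(-2\right)^{2}}{4 \left(-2 + \left(-2\right)^{2}\right)} \left(-223\right) = \frac{5 - 8}{4 \left(-2 + 4\right)} \left(-223\right) = \frac{5 - 8}{4 \cdot 2} \left(-223\right) = \frac{1}{4} \cdot \frac{1}{2} \left(-3\right) \left(-223\right) = \left(- \frac{3}{8}\right) \left(-223\right) = \frac{669}{8}$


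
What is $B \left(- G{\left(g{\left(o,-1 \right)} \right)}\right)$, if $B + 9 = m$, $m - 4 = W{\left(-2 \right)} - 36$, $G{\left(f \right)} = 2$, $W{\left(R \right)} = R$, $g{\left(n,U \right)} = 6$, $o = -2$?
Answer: $86$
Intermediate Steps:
$m = -34$ ($m = 4 - 38 = -34$)
$B = -43$ ($B = -9 - 34 = -43$)
$B \left(- G{\left(g{\left(o,-1 \right)} \right)}\right) = - 43 \left(\left(-1\right) 2\right) = \left(-43\right) \left(-2\right) = 86$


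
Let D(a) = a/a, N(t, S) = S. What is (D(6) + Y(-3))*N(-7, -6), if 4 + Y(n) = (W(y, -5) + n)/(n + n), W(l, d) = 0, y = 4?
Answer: 15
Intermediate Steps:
D(a) = 1
Y(n) = -7/2 (Y(n) = -4 + (0 + n)/(n + n) = -4 + n/((2*n)) = -4 + n*(1/(2*n)) = -4 + 1/2 = -7/2)
(D(6) + Y(-3))*N(-7, -6) = (1 - 7/2)*(-6) = -5/2*(-6) = 15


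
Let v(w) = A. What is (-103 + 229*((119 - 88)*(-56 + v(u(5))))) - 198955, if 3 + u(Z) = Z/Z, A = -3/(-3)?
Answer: -589503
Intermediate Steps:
A = 1 (A = -3*(-1/3) = 1)
u(Z) = -2 (u(Z) = -3 + Z/Z = -3 + 1 = -2)
v(w) = 1
(-103 + 229*((119 - 88)*(-56 + v(u(5))))) - 198955 = (-103 + 229*((119 - 88)*(-56 + 1))) - 198955 = (-103 + 229*(31*(-55))) - 198955 = (-103 + 229*(-1705)) - 198955 = (-103 - 390445) - 198955 = -390548 - 198955 = -589503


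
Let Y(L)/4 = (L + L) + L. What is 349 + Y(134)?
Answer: 1957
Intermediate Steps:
Y(L) = 12*L (Y(L) = 4*((L + L) + L) = 4*(2*L + L) = 4*(3*L) = 12*L)
349 + Y(134) = 349 + 12*134 = 349 + 1608 = 1957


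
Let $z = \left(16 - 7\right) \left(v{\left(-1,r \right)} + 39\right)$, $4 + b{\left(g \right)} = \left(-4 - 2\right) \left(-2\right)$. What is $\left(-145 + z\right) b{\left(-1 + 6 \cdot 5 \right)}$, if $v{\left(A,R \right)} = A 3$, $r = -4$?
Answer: $1432$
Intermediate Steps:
$v{\left(A,R \right)} = 3 A$
$b{\left(g \right)} = 8$ ($b{\left(g \right)} = -4 + \left(-4 - 2\right) \left(-2\right) = -4 - -12 = -4 + 12 = 8$)
$z = 324$ ($z = \left(16 - 7\right) \left(3 \left(-1\right) + 39\right) = 9 \left(-3 + 39\right) = 9 \cdot 36 = 324$)
$\left(-145 + z\right) b{\left(-1 + 6 \cdot 5 \right)} = \left(-145 + 324\right) 8 = 179 \cdot 8 = 1432$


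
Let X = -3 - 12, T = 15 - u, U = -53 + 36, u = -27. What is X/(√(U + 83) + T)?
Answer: -105/283 + 5*√66/566 ≈ -0.29926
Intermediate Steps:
U = -17
T = 42 (T = 15 - 1*(-27) = 15 + 27 = 42)
X = -15
X/(√(U + 83) + T) = -15/(√(-17 + 83) + 42) = -15/(√66 + 42) = -15/(42 + √66)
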